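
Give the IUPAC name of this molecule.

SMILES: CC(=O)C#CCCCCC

non-3-yn-2-one

The longest chain bearing the carbonyl and the multiple bond is 9 carbons long (nonane).
A ketone (C=O on an internal carbon) is the principal characteristic group, giving the suffix -one.
A C≡C triple bond in the chain gives the infix -yne-.
The numbering direction is chosen so that numbering from this end puts the carbonyl group at C-2 rather than C-8.
That gives the carbonyl at C-2; the triple bond between C-3 and C-4.
The name is non-3-yn-2-one.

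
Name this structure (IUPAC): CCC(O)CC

pentan-3-ol

The longest carbon chain that includes the –OH group has 5 carbons, so the parent hydride is pentane.
An alcohol (–OH) is the principal characteristic group, giving the suffix -ol.
The molecule is symmetric, so either numbering direction gives the same locants.
With this numbering: the hydroxyl at C-3.
Assembling the pieces gives pentan-3-ol.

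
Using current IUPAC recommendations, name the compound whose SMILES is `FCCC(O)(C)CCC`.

1-fluoro-3-methylhexan-3-ol

Counting along the main chain through the –OH group gives 6 carbons: the parent is hexane.
An alcohol (–OH) is the principal characteristic group, giving the suffix -ol.
The numbering direction is chosen so that numbering from this end puts the hydroxyl group at C-3 rather than C-4.
This places the hydroxyl at C-3; a fluoro group at C-1; a methyl group at C-3.
Prefixes are listed alphabetically: fluoro, methyl.
Assembling the pieces gives 1-fluoro-3-methylhexan-3-ol.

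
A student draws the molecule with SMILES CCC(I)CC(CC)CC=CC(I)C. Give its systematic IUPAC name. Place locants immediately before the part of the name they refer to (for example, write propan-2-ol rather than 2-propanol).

6-ethyl-2,8-diiododec-3-ene

The longest chain bearing the multiple bond is 10 carbons long (decane).
The chain contains a C=C double bond, so the unsaturation ending is -ene.
Number the chain so that numbering from this end puts the double bond at C-3 rather than C-7.
With this numbering: the double bond between C-3 and C-4; an ethyl group at C-6; iodo groups at C-2 and C-8.
The substituents are ordered alphabetically, ignoring any di-/tri- multipliers.
The name is 6-ethyl-2,8-diiododec-3-ene.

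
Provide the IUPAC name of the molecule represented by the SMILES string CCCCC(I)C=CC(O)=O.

The longest carbon chain that includes the –COOH group and the multiple bond has 8 carbons, so the parent hydride is octane.
The principal characteristic group is a carboxylic acid (terminal –COOH), named with the suffix -oic acid.
There is one C=C double bond, indicated by the ending -ene.
Number the chain so that the carboxylic acid carbon is C-1 by definition.
That gives the double bond between C-2 and C-3; an iodo group at C-4.
Assembling the pieces gives 4-iodooct-2-enoic acid.

4-iodooct-2-enoic acid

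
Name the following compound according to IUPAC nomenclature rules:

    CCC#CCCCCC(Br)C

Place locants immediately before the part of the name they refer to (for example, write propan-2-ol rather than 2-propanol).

9-bromodec-3-yne

The longest chain bearing the multiple bond is 10 carbons long (decane).
There is one C≡C triple bond, indicated by the ending -yne.
Choose the numbering such that numbering from this end puts the triple bond at C-3 rather than C-7.
With this numbering: the triple bond between C-3 and C-4; a bromo group at C-9.
The name is 9-bromodec-3-yne.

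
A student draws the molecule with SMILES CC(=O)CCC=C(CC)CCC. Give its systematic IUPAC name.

6-ethylnon-5-en-2-one

Counting along the main chain through the carbonyl and the multiple bond gives 9 carbons: the parent is nonane.
The principal characteristic group is a ketone (C=O on an internal carbon), named with the suffix -one.
The chain contains a C=C double bond, so the unsaturation ending is -ene.
Number the chain so that numbering from this end puts the carbonyl group at C-2 rather than C-8.
With this numbering: the carbonyl at C-2; the double bond between C-5 and C-6; an ethyl group at C-6.
Putting it together: 6-ethylnon-5-en-2-one.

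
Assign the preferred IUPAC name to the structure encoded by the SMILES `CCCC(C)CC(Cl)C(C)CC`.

4-chloro-3,6-dimethylnonane

The parent chain contains 9 carbons (nonane).
Number the chain so that the substituent locant set {3,4,6} is lower than {4,6,7} at the first point of difference.
This places a chloro group at C-4; methyl groups at C-3 and C-6.
Substituent prefixes are cited in alphabetical order (multiplying prefixes like di-/tri- are ignored for ordering).
Putting it together: 4-chloro-3,6-dimethylnonane.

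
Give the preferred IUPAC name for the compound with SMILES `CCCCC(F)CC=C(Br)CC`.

The longest chain bearing the multiple bond is 10 carbons long (decane).
There is one C=C double bond, indicated by the ending -ene.
Number the chain so that numbering from this end puts the double bond at C-3 rather than C-7.
With this numbering: the double bond between C-3 and C-4; a bromo group at C-3; a fluoro group at C-6.
Substituent prefixes are cited in alphabetical order (multiplying prefixes like di-/tri- are ignored for ordering).
Assembling the pieces gives 3-bromo-6-fluorodec-3-ene.

3-bromo-6-fluorodec-3-ene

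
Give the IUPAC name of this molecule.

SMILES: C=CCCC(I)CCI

The longest chain bearing the multiple bond is 7 carbons long (heptane).
A C=C double bond in the chain gives the infix -ene-.
Number the chain so that numbering from this end puts the double bond at C-1 rather than C-6.
With this numbering: the double bond between C-1 and C-2; iodo groups at C-5 and C-7.
Putting it together: 5,7-diiodohept-1-ene.

5,7-diiodohept-1-ene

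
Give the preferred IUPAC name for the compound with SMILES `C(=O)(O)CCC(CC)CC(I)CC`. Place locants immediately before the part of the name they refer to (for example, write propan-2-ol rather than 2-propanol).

4-ethyl-6-iodooctanoic acid

The longest chain bearing the –COOH group is 8 carbons long (octane).
The principal characteristic group is a carboxylic acid (terminal –COOH), named with the suffix -oic acid.
Choose the numbering such that the carboxylic acid carbon is C-1 by definition.
With this numbering: an ethyl group at C-4; an iodo group at C-6.
Prefixes are listed alphabetically: ethyl, iodo.
Assembling the pieces gives 4-ethyl-6-iodooctanoic acid.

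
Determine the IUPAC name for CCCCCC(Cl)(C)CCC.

The longest carbon chain is 9 atoms: the parent is nonane.
The numbering direction is chosen so that the substituent locant set {4,4} is lower than {6,6} at the first point of difference.
With this numbering: a chloro group at C-4; a methyl group at C-4.
The substituents are ordered alphabetically, ignoring any di-/tri- multipliers.
Assembling the pieces gives 4-chloro-4-methylnonane.

4-chloro-4-methylnonane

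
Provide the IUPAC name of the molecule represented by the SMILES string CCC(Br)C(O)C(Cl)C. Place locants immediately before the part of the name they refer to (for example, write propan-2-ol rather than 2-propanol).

4-bromo-2-chlorohexan-3-ol

Counting along the main chain through the –OH group gives 6 carbons: the parent is hexane.
The highest-priority functional group is an alcohol (–OH), so the name ends in -ol.
The numbering direction is chosen so that numbering from this end puts the hydroxyl group at C-3 rather than C-4.
With this numbering: the hydroxyl at C-3; a bromo group at C-4; a chloro group at C-2.
Substituent prefixes are cited in alphabetical order (multiplying prefixes like di-/tri- are ignored for ordering).
Putting it together: 4-bromo-2-chlorohexan-3-ol.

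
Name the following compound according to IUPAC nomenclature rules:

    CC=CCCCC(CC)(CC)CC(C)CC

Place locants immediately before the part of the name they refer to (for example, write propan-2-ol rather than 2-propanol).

The longest chain bearing the multiple bond is 11 carbons long (undecane).
The chain contains a C=C double bond, so the unsaturation ending is -ene.
Number the chain so that numbering from this end puts the double bond at C-2 rather than C-9.
With this numbering: the double bond between C-2 and C-3; two ethyl groups at C-7; a methyl group at C-9.
The substituents are ordered alphabetically, ignoring any di-/tri- multipliers.
Assembling the pieces gives 7,7-diethyl-9-methylundec-2-ene.

7,7-diethyl-9-methylundec-2-ene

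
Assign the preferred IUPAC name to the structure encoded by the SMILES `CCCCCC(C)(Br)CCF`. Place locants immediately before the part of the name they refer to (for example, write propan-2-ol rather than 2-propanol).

The parent chain contains 8 carbons (octane).
Number the chain so that the substituent locant set {1,3,3} is lower than {6,6,8} at the first point of difference.
With this numbering: a bromo group at C-3; a fluoro group at C-1; a methyl group at C-3.
The substituents are ordered alphabetically, ignoring any di-/tri- multipliers.
Assembling the pieces gives 3-bromo-1-fluoro-3-methyloctane.

3-bromo-1-fluoro-3-methyloctane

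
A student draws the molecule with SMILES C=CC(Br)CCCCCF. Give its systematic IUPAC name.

Counting along the main chain through the multiple bond gives 8 carbons: the parent is octane.
The chain contains a C=C double bond, so the unsaturation ending is -ene.
Number the chain so that numbering from this end puts the double bond at C-1 rather than C-7.
With this numbering: the double bond between C-1 and C-2; a bromo group at C-3; a fluoro group at C-8.
The substituents are ordered alphabetically, ignoring any di-/tri- multipliers.
Putting it together: 3-bromo-8-fluorooct-1-ene.

3-bromo-8-fluorooct-1-ene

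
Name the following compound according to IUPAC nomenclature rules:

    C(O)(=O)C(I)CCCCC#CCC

The longest chain bearing the –COOH group and the multiple bond is 10 carbons long (decane).
The highest-priority functional group is a carboxylic acid (terminal –COOH), so the name ends in -oic acid.
The chain contains a C≡C triple bond, so the unsaturation ending is -yne.
The numbering direction is chosen so that the carboxylic acid carbon is C-1 by definition.
This places the triple bond between C-7 and C-8; an iodo group at C-2.
Assembling the pieces gives 2-iododec-7-ynoic acid.

2-iododec-7-ynoic acid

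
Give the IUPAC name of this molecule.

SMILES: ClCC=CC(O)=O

The longest chain bearing the –COOH group and the multiple bond is 4 carbons long (butane).
A carboxylic acid (terminal –COOH) is the principal characteristic group, giving the suffix -oic acid.
A C=C double bond in the chain gives the infix -ene-.
Choose the numbering such that the carboxylic acid carbon is C-1 by definition.
That gives the double bond between C-2 and C-3; a chloro group at C-4.
Putting it together: 4-chlorobut-2-enoic acid.

4-chlorobut-2-enoic acid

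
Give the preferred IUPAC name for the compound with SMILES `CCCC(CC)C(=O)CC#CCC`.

The longest chain bearing the carbonyl and the multiple bond is 10 carbons long (decane).
The principal characteristic group is a ketone (C=O on an internal carbon), named with the suffix -one.
A C≡C triple bond in the chain gives the infix -yne-.
Number the chain so that numbering from this end puts the carbonyl group at C-5 rather than C-6.
That gives the carbonyl at C-5; the triple bond between C-7 and C-8; an ethyl group at C-4.
Putting it together: 4-ethyldec-7-yn-5-one.

4-ethyldec-7-yn-5-one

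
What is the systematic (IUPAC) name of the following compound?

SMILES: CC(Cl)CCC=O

Counting along the main chain through the –CHO group gives 5 carbons: the parent is pentane.
The principal characteristic group is an aldehyde (terminal –CHO), named with the suffix -al.
The numbering direction is chosen so that the aldehyde carbon is C-1 by definition.
That gives a chloro group at C-4.
The name is 4-chloropentanal.

4-chloropentanal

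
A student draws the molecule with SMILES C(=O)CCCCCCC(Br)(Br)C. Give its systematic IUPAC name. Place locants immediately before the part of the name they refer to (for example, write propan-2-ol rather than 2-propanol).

Counting along the main chain through the –CHO group gives 9 carbons: the parent is nonane.
The principal characteristic group is an aldehyde (terminal –CHO), named with the suffix -al.
Choose the numbering such that the aldehyde carbon is C-1 by definition.
With this numbering: two bromo groups at C-8.
The name is 8,8-dibromononanal.

8,8-dibromononanal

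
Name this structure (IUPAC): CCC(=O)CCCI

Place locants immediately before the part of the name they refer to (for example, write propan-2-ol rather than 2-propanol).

The longest carbon chain that includes the carbonyl has 6 carbons, so the parent hydride is hexane.
The principal characteristic group is a ketone (C=O on an internal carbon), named with the suffix -one.
The numbering direction is chosen so that numbering from this end puts the carbonyl group at C-3 rather than C-4.
That gives the carbonyl at C-3; an iodo group at C-6.
Putting it together: 6-iodohexan-3-one.

6-iodohexan-3-one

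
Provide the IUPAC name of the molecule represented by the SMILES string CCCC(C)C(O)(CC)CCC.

The longest chain bearing the –OH group is 8 carbons long (octane).
An alcohol (–OH) is the principal characteristic group, giving the suffix -ol.
The numbering direction is chosen so that numbering from this end puts the hydroxyl group at C-4 rather than C-5.
That gives the hydroxyl at C-4; an ethyl group at C-4; a methyl group at C-5.
Substituent prefixes are cited in alphabetical order (multiplying prefixes like di-/tri- are ignored for ordering).
Assembling the pieces gives 4-ethyl-5-methyloctan-4-ol.

4-ethyl-5-methyloctan-4-ol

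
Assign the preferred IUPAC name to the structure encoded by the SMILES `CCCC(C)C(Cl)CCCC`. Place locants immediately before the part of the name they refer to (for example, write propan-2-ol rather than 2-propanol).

5-chloro-4-methylnonane

The longest carbon chain is 9 atoms: the parent is nonane.
The numbering direction is chosen so that the substituent locant set {4,5} is lower than {5,6} at the first point of difference.
That gives a chloro group at C-5; a methyl group at C-4.
The substituents are ordered alphabetically, ignoring any di-/tri- multipliers.
Assembling the pieces gives 5-chloro-4-methylnonane.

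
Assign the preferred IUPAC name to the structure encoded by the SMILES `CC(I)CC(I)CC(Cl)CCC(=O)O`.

4-chloro-6,8-diiodononanoic acid

The longest chain bearing the –COOH group is 9 carbons long (nonane).
A carboxylic acid (terminal –COOH) is the principal characteristic group, giving the suffix -oic acid.
The numbering direction is chosen so that the carboxylic acid carbon is C-1 by definition.
This places a chloro group at C-4; iodo groups at C-6 and C-8.
Substituent prefixes are cited in alphabetical order (multiplying prefixes like di-/tri- are ignored for ordering).
Assembling the pieces gives 4-chloro-6,8-diiodononanoic acid.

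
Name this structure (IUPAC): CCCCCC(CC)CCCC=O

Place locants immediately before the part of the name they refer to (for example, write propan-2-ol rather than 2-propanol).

5-ethyldecanal

The longest carbon chain that includes the –CHO group has 10 carbons, so the parent hydride is decane.
An aldehyde (terminal –CHO) is the principal characteristic group, giving the suffix -al.
The numbering direction is chosen so that the aldehyde carbon is C-1 by definition.
This places an ethyl group at C-5.
The name is 5-ethyldecanal.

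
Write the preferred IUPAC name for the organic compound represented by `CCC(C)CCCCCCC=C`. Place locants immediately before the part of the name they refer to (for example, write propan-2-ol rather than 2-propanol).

9-methylundec-1-ene

Counting along the main chain through the multiple bond gives 11 carbons: the parent is undecane.
A C=C double bond in the chain gives the infix -ene-.
The numbering direction is chosen so that numbering from this end puts the double bond at C-1 rather than C-10.
That gives the double bond between C-1 and C-2; a methyl group at C-9.
The name is 9-methylundec-1-ene.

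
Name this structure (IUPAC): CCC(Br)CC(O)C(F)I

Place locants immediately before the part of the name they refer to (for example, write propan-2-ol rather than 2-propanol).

4-bromo-1-fluoro-1-iodohexan-2-ol

The longest carbon chain that includes the –OH group has 6 carbons, so the parent hydride is hexane.
An alcohol (–OH) is the principal characteristic group, giving the suffix -ol.
Choose the numbering such that numbering from this end puts the hydroxyl group at C-2 rather than C-5.
That gives the hydroxyl at C-2; a bromo group at C-4; a fluoro group at C-1; an iodo group at C-1.
Prefixes are listed alphabetically: bromo, fluoro, iodo.
The name is 4-bromo-1-fluoro-1-iodohexan-2-ol.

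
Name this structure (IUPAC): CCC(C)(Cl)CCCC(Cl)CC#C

4,8-dichloro-8-methyldec-1-yne

Counting along the main chain through the multiple bond gives 10 carbons: the parent is decane.
The chain contains a C≡C triple bond, so the unsaturation ending is -yne.
The numbering direction is chosen so that numbering from this end puts the triple bond at C-1 rather than C-9.
This places the triple bond between C-1 and C-2; chloro groups at C-4 and C-8; a methyl group at C-8.
The substituents are ordered alphabetically, ignoring any di-/tri- multipliers.
The name is 4,8-dichloro-8-methyldec-1-yne.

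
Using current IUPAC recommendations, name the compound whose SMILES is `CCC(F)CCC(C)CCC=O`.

7-fluoro-4-methylnonanal

Counting along the main chain through the –CHO group gives 9 carbons: the parent is nonane.
An aldehyde (terminal –CHO) is the principal characteristic group, giving the suffix -al.
Choose the numbering such that the aldehyde carbon is C-1 by definition.
This places a fluoro group at C-7; a methyl group at C-4.
Substituent prefixes are cited in alphabetical order (multiplying prefixes like di-/tri- are ignored for ordering).
The name is 7-fluoro-4-methylnonanal.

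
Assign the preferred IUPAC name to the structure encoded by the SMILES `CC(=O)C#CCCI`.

6-iodohex-3-yn-2-one

Counting along the main chain through the carbonyl and the multiple bond gives 6 carbons: the parent is hexane.
A ketone (C=O on an internal carbon) is the principal characteristic group, giving the suffix -one.
A C≡C triple bond in the chain gives the infix -yne-.
Number the chain so that numbering from this end puts the carbonyl group at C-2 rather than C-5.
This places the carbonyl at C-2; the triple bond between C-3 and C-4; an iodo group at C-6.
Assembling the pieces gives 6-iodohex-3-yn-2-one.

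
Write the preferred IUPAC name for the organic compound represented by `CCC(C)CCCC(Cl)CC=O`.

The longest chain bearing the –CHO group is 9 carbons long (nonane).
The highest-priority functional group is an aldehyde (terminal –CHO), so the name ends in -al.
Number the chain so that the aldehyde carbon is C-1 by definition.
That gives a chloro group at C-3; a methyl group at C-7.
The substituents are ordered alphabetically, ignoring any di-/tri- multipliers.
Putting it together: 3-chloro-7-methylnonanal.

3-chloro-7-methylnonanal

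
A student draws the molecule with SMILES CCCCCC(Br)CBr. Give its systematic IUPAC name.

The longest continuous carbon chain has 7 atoms, so the parent hydride is heptane.
Choose the numbering such that the substituent locant set {1,2} is lower than {6,7} at the first point of difference.
That gives bromo groups at C-1 and C-2.
Putting it together: 1,2-dibromoheptane.

1,2-dibromoheptane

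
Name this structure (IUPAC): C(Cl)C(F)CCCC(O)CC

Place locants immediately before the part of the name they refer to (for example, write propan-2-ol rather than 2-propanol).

The longest chain bearing the –OH group is 8 carbons long (octane).
An alcohol (–OH) is the principal characteristic group, giving the suffix -ol.
Choose the numbering such that numbering from this end puts the hydroxyl group at C-3 rather than C-6.
That gives the hydroxyl at C-3; a chloro group at C-8; a fluoro group at C-7.
Substituent prefixes are cited in alphabetical order (multiplying prefixes like di-/tri- are ignored for ordering).
The name is 8-chloro-7-fluorooctan-3-ol.

8-chloro-7-fluorooctan-3-ol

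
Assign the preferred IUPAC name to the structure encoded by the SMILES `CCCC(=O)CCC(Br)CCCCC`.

7-bromododecan-4-one

The longest carbon chain that includes the carbonyl has 12 carbons, so the parent hydride is dodecane.
The highest-priority functional group is a ketone (C=O on an internal carbon), so the name ends in -one.
Choose the numbering such that numbering from this end puts the carbonyl group at C-4 rather than C-9.
That gives the carbonyl at C-4; a bromo group at C-7.
Putting it together: 7-bromododecan-4-one.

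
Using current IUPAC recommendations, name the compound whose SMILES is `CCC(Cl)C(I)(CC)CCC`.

3-chloro-4-ethyl-4-iodoheptane

The parent chain contains 7 carbons (heptane).
Number the chain so that the substituent locant set {3,4,4} is lower than {4,4,5} at the first point of difference.
This places a chloro group at C-3; an ethyl group at C-4; an iodo group at C-4.
Prefixes are listed alphabetically: chloro, ethyl, iodo.
The name is 3-chloro-4-ethyl-4-iodoheptane.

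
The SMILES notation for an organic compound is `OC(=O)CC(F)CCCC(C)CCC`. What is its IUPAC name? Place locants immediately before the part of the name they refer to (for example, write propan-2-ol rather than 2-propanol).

Counting along the main chain through the –COOH group gives 10 carbons: the parent is decane.
The principal characteristic group is a carboxylic acid (terminal –COOH), named with the suffix -oic acid.
Number the chain so that the carboxylic acid carbon is C-1 by definition.
That gives a fluoro group at C-3; a methyl group at C-7.
Prefixes are listed alphabetically: fluoro, methyl.
Assembling the pieces gives 3-fluoro-7-methyldecanoic acid.

3-fluoro-7-methyldecanoic acid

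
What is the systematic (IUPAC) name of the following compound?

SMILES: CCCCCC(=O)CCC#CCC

dodec-9-yn-6-one

Counting along the main chain through the carbonyl and the multiple bond gives 12 carbons: the parent is dodecane.
A ketone (C=O on an internal carbon) is the principal characteristic group, giving the suffix -one.
There is one C≡C triple bond, indicated by the ending -yne.
The numbering direction is chosen so that numbering from this end puts the carbonyl group at C-6 rather than C-7.
This places the carbonyl at C-6; the triple bond between C-9 and C-10.
Assembling the pieces gives dodec-9-yn-6-one.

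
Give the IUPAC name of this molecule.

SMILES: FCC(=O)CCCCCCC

1-fluorononan-2-one

Counting along the main chain through the carbonyl gives 9 carbons: the parent is nonane.
A ketone (C=O on an internal carbon) is the principal characteristic group, giving the suffix -one.
Choose the numbering such that numbering from this end puts the carbonyl group at C-2 rather than C-8.
With this numbering: the carbonyl at C-2; a fluoro group at C-1.
Assembling the pieces gives 1-fluorononan-2-one.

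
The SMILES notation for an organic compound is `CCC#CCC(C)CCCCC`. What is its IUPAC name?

6-methylundec-3-yne

The longest carbon chain that includes the multiple bond has 11 carbons, so the parent hydride is undecane.
A C≡C triple bond in the chain gives the infix -yne-.
Choose the numbering such that numbering from this end puts the triple bond at C-3 rather than C-8.
This places the triple bond between C-3 and C-4; a methyl group at C-6.
Putting it together: 6-methylundec-3-yne.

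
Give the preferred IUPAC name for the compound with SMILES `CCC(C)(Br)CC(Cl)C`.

The longest carbon chain is 6 atoms: the parent is hexane.
The numbering direction is chosen so that the substituent locant set {2,4,4} is lower than {3,3,5} at the first point of difference.
That gives a bromo group at C-4; a chloro group at C-2; a methyl group at C-4.
Substituent prefixes are cited in alphabetical order (multiplying prefixes like di-/tri- are ignored for ordering).
The name is 4-bromo-2-chloro-4-methylhexane.

4-bromo-2-chloro-4-methylhexane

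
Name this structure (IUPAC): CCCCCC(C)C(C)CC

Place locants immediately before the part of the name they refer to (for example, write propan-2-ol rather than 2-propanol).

The longest carbon chain is 9 atoms: the parent is nonane.
The numbering direction is chosen so that the substituent locant set {3,4} is lower than {6,7} at the first point of difference.
This places methyl groups at C-3 and C-4.
The name is 3,4-dimethylnonane.

3,4-dimethylnonane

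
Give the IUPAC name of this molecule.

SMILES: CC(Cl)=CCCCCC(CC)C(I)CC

The longest chain bearing the multiple bond is 11 carbons long (undecane).
The chain contains a C=C double bond, so the unsaturation ending is -ene.
Choose the numbering such that numbering from this end puts the double bond at C-2 rather than C-9.
That gives the double bond between C-2 and C-3; a chloro group at C-2; an ethyl group at C-8; an iodo group at C-9.
Substituent prefixes are cited in alphabetical order (multiplying prefixes like di-/tri- are ignored for ordering).
The name is 2-chloro-8-ethyl-9-iodoundec-2-ene.

2-chloro-8-ethyl-9-iodoundec-2-ene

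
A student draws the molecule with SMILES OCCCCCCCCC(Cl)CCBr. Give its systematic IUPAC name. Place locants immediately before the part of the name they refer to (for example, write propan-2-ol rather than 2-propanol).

11-bromo-9-chloroundecan-1-ol

The longest chain bearing the –OH group is 11 carbons long (undecane).
The highest-priority functional group is an alcohol (–OH), so the name ends in -ol.
The numbering direction is chosen so that numbering from this end puts the hydroxyl group at C-1 rather than C-11.
This places the hydroxyl at C-1; a bromo group at C-11; a chloro group at C-9.
Substituent prefixes are cited in alphabetical order (multiplying prefixes like di-/tri- are ignored for ordering).
Putting it together: 11-bromo-9-chloroundecan-1-ol.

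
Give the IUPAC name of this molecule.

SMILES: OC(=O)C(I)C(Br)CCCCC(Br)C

The longest chain bearing the –COOH group is 9 carbons long (nonane).
The highest-priority functional group is a carboxylic acid (terminal –COOH), so the name ends in -oic acid.
Choose the numbering such that the carboxylic acid carbon is C-1 by definition.
With this numbering: bromo groups at C-3 and C-8; an iodo group at C-2.
Prefixes are listed alphabetically: bromo, iodo.
Assembling the pieces gives 3,8-dibromo-2-iodononanoic acid.

3,8-dibromo-2-iodononanoic acid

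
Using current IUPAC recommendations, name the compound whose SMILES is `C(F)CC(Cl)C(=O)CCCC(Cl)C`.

Counting along the main chain through the carbonyl gives 9 carbons: the parent is nonane.
The highest-priority functional group is a ketone (C=O on an internal carbon), so the name ends in -one.
Number the chain so that numbering from this end puts the carbonyl group at C-4 rather than C-6.
With this numbering: the carbonyl at C-4; chloro groups at C-3 and C-8; a fluoro group at C-1.
The substituents are ordered alphabetically, ignoring any di-/tri- multipliers.
The name is 3,8-dichloro-1-fluorononan-4-one.

3,8-dichloro-1-fluorononan-4-one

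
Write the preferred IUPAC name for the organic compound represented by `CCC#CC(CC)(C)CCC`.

5-ethyl-5-methyloct-3-yne

The longest chain bearing the multiple bond is 8 carbons long (octane).
The chain contains a C≡C triple bond, so the unsaturation ending is -yne.
Number the chain so that numbering from this end puts the triple bond at C-3 rather than C-5.
With this numbering: the triple bond between C-3 and C-4; an ethyl group at C-5; a methyl group at C-5.
Prefixes are listed alphabetically: ethyl, methyl.
Assembling the pieces gives 5-ethyl-5-methyloct-3-yne.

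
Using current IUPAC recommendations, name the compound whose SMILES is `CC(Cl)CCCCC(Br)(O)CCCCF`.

The longest carbon chain that includes the –OH group has 11 carbons, so the parent hydride is undecane.
The highest-priority functional group is an alcohol (–OH), so the name ends in -ol.
Number the chain so that numbering from this end puts the hydroxyl group at C-5 rather than C-7.
That gives the hydroxyl at C-5; a bromo group at C-5; a chloro group at C-10; a fluoro group at C-1.
Substituent prefixes are cited in alphabetical order (multiplying prefixes like di-/tri- are ignored for ordering).
The name is 5-bromo-10-chloro-1-fluoroundecan-5-ol.

5-bromo-10-chloro-1-fluoroundecan-5-ol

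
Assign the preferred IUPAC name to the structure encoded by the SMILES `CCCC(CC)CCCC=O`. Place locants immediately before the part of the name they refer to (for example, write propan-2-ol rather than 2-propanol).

5-ethyloctanal

The longest carbon chain that includes the –CHO group has 8 carbons, so the parent hydride is octane.
The highest-priority functional group is an aldehyde (terminal –CHO), so the name ends in -al.
Number the chain so that the aldehyde carbon is C-1 by definition.
With this numbering: an ethyl group at C-5.
The name is 5-ethyloctanal.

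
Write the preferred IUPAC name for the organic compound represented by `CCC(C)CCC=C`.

The longest chain bearing the multiple bond is 7 carbons long (heptane).
There is one C=C double bond, indicated by the ending -ene.
The numbering direction is chosen so that numbering from this end puts the double bond at C-1 rather than C-6.
That gives the double bond between C-1 and C-2; a methyl group at C-5.
The name is 5-methylhept-1-ene.

5-methylhept-1-ene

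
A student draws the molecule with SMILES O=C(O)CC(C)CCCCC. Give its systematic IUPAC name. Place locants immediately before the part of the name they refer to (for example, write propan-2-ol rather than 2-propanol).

3-methyloctanoic acid

Counting along the main chain through the –COOH group gives 8 carbons: the parent is octane.
The highest-priority functional group is a carboxylic acid (terminal –COOH), so the name ends in -oic acid.
Number the chain so that the carboxylic acid carbon is C-1 by definition.
That gives a methyl group at C-3.
The name is 3-methyloctanoic acid.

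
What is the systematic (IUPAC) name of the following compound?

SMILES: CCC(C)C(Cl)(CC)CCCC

The parent chain contains 8 carbons (octane).
Number the chain so that the substituent locant set {3,4,4} is lower than {5,5,6} at the first point of difference.
This places a chloro group at C-4; an ethyl group at C-4; a methyl group at C-3.
The substituents are ordered alphabetically, ignoring any di-/tri- multipliers.
The name is 4-chloro-4-ethyl-3-methyloctane.

4-chloro-4-ethyl-3-methyloctane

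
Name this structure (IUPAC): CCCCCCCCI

1-iodooctane

The longest continuous carbon chain has 8 atoms, so the parent hydride is octane.
Choose the numbering such that the substituent locant set {1} is lower than {8} at the first point of difference.
This places an iodo group at C-1.
Putting it together: 1-iodooctane.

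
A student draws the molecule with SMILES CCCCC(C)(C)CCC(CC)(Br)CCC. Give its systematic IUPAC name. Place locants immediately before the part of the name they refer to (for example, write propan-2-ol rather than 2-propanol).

4-bromo-4-ethyl-7,7-dimethylundecane

The parent chain contains 11 carbons (undecane).
Choose the numbering such that the substituent locant set {4,4,7,7} is lower than {5,5,8,8} at the first point of difference.
This places a bromo group at C-4; an ethyl group at C-4; two methyl groups at C-7.
Prefixes are listed alphabetically: bromo, ethyl, methyl.
The name is 4-bromo-4-ethyl-7,7-dimethylundecane.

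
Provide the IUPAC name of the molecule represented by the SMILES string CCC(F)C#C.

3-fluoropent-1-yne

The longest chain bearing the multiple bond is 5 carbons long (pentane).
There is one C≡C triple bond, indicated by the ending -yne.
Choose the numbering such that numbering from this end puts the triple bond at C-1 rather than C-4.
That gives the triple bond between C-1 and C-2; a fluoro group at C-3.
Assembling the pieces gives 3-fluoropent-1-yne.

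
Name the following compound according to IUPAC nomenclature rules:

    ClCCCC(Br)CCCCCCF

4-bromo-1-chloro-10-fluorodecane

The parent chain contains 10 carbons (decane).
The numbering direction is chosen so that the substituent locant set {1,4,10} is lower than {1,7,10} at the first point of difference.
That gives a bromo group at C-4; a chloro group at C-1; a fluoro group at C-10.
The substituents are ordered alphabetically, ignoring any di-/tri- multipliers.
Assembling the pieces gives 4-bromo-1-chloro-10-fluorodecane.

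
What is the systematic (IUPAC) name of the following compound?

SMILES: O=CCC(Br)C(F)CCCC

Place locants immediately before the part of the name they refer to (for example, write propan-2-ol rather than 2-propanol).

The longest carbon chain that includes the –CHO group has 8 carbons, so the parent hydride is octane.
An aldehyde (terminal –CHO) is the principal characteristic group, giving the suffix -al.
The numbering direction is chosen so that the aldehyde carbon is C-1 by definition.
That gives a bromo group at C-3; a fluoro group at C-4.
Prefixes are listed alphabetically: bromo, fluoro.
The name is 3-bromo-4-fluorooctanal.

3-bromo-4-fluorooctanal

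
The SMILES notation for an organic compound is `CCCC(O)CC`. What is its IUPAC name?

The longest carbon chain that includes the –OH group has 6 carbons, so the parent hydride is hexane.
The highest-priority functional group is an alcohol (–OH), so the name ends in -ol.
Number the chain so that numbering from this end puts the hydroxyl group at C-3 rather than C-4.
This places the hydroxyl at C-3.
The name is hexan-3-ol.

hexan-3-ol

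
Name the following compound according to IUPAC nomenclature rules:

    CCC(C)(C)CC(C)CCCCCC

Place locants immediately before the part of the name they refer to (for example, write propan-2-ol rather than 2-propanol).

The longest continuous carbon chain has 11 atoms, so the parent hydride is undecane.
Choose the numbering such that the substituent locant set {3,3,5} is lower than {7,9,9} at the first point of difference.
With this numbering: methyl groups at C-3 (×2) and C-5.
Assembling the pieces gives 3,3,5-trimethylundecane.

3,3,5-trimethylundecane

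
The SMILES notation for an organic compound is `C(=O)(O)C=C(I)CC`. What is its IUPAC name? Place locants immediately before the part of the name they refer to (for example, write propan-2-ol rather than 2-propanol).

Counting along the main chain through the –COOH group and the multiple bond gives 5 carbons: the parent is pentane.
The highest-priority functional group is a carboxylic acid (terminal –COOH), so the name ends in -oic acid.
There is one C=C double bond, indicated by the ending -ene.
Choose the numbering such that the carboxylic acid carbon is C-1 by definition.
With this numbering: the double bond between C-2 and C-3; an iodo group at C-3.
Assembling the pieces gives 3-iodopent-2-enoic acid.

3-iodopent-2-enoic acid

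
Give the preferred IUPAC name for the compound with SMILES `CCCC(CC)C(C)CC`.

The parent chain contains 7 carbons (heptane).
Number the chain so that the substituent locant set {3,4} is lower than {4,5} at the first point of difference.
This places an ethyl group at C-4; a methyl group at C-3.
Prefixes are listed alphabetically: ethyl, methyl.
The name is 4-ethyl-3-methylheptane.

4-ethyl-3-methylheptane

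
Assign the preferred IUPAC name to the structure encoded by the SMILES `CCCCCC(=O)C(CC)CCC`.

4-ethyldecan-5-one

The longest chain bearing the carbonyl is 10 carbons long (decane).
A ketone (C=O on an internal carbon) is the principal characteristic group, giving the suffix -one.
The numbering direction is chosen so that numbering from this end puts the carbonyl group at C-5 rather than C-6.
With this numbering: the carbonyl at C-5; an ethyl group at C-4.
Assembling the pieces gives 4-ethyldecan-5-one.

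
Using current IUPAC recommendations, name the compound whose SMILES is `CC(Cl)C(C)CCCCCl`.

1,6-dichloro-5-methylheptane

The longest continuous carbon chain has 7 atoms, so the parent hydride is heptane.
The numbering direction is chosen so that the substituent locant set {1,5,6} is lower than {2,3,7} at the first point of difference.
This places chloro groups at C-1 and C-6; a methyl group at C-5.
The substituents are ordered alphabetically, ignoring any di-/tri- multipliers.
Assembling the pieces gives 1,6-dichloro-5-methylheptane.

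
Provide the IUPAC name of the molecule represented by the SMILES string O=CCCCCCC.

Counting along the main chain through the –CHO group gives 7 carbons: the parent is heptane.
An aldehyde (terminal –CHO) is the principal characteristic group, giving the suffix -al.
The numbering direction is chosen so that the aldehyde carbon is C-1 by definition.
Putting it together: heptanal.

heptanal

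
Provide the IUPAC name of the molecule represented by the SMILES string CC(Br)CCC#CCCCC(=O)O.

9-bromodec-5-ynoic acid

The longest chain bearing the –COOH group and the multiple bond is 10 carbons long (decane).
The principal characteristic group is a carboxylic acid (terminal –COOH), named with the suffix -oic acid.
There is one C≡C triple bond, indicated by the ending -yne.
Number the chain so that the carboxylic acid carbon is C-1 by definition.
This places the triple bond between C-5 and C-6; a bromo group at C-9.
Assembling the pieces gives 9-bromodec-5-ynoic acid.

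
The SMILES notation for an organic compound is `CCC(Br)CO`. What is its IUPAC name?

2-bromobutan-1-ol

Counting along the main chain through the –OH group gives 4 carbons: the parent is butane.
The principal characteristic group is an alcohol (–OH), named with the suffix -ol.
Number the chain so that numbering from this end puts the hydroxyl group at C-1 rather than C-4.
This places the hydroxyl at C-1; a bromo group at C-2.
Putting it together: 2-bromobutan-1-ol.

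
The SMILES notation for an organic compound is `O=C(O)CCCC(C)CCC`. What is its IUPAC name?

Counting along the main chain through the –COOH group gives 8 carbons: the parent is octane.
The highest-priority functional group is a carboxylic acid (terminal –COOH), so the name ends in -oic acid.
Choose the numbering such that the carboxylic acid carbon is C-1 by definition.
With this numbering: a methyl group at C-5.
Putting it together: 5-methyloctanoic acid.

5-methyloctanoic acid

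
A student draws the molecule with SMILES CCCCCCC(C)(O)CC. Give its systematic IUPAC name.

The longest carbon chain that includes the –OH group has 9 carbons, so the parent hydride is nonane.
The principal characteristic group is an alcohol (–OH), named with the suffix -ol.
Number the chain so that numbering from this end puts the hydroxyl group at C-3 rather than C-7.
This places the hydroxyl at C-3; a methyl group at C-3.
The name is 3-methylnonan-3-ol.

3-methylnonan-3-ol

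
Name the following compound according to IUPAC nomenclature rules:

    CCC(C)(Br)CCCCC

3-bromo-3-methyloctane

The longest continuous carbon chain has 8 atoms, so the parent hydride is octane.
Number the chain so that the substituent locant set {3,3} is lower than {6,6} at the first point of difference.
This places a bromo group at C-3; a methyl group at C-3.
Substituent prefixes are cited in alphabetical order (multiplying prefixes like di-/tri- are ignored for ordering).
Assembling the pieces gives 3-bromo-3-methyloctane.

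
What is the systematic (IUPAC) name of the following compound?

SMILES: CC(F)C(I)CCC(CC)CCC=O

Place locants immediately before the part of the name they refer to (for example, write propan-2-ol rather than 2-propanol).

4-ethyl-8-fluoro-7-iodononanal

The longest carbon chain that includes the –CHO group has 9 carbons, so the parent hydride is nonane.
An aldehyde (terminal –CHO) is the principal characteristic group, giving the suffix -al.
Number the chain so that the aldehyde carbon is C-1 by definition.
This places an ethyl group at C-4; a fluoro group at C-8; an iodo group at C-7.
Prefixes are listed alphabetically: ethyl, fluoro, iodo.
The name is 4-ethyl-8-fluoro-7-iodononanal.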